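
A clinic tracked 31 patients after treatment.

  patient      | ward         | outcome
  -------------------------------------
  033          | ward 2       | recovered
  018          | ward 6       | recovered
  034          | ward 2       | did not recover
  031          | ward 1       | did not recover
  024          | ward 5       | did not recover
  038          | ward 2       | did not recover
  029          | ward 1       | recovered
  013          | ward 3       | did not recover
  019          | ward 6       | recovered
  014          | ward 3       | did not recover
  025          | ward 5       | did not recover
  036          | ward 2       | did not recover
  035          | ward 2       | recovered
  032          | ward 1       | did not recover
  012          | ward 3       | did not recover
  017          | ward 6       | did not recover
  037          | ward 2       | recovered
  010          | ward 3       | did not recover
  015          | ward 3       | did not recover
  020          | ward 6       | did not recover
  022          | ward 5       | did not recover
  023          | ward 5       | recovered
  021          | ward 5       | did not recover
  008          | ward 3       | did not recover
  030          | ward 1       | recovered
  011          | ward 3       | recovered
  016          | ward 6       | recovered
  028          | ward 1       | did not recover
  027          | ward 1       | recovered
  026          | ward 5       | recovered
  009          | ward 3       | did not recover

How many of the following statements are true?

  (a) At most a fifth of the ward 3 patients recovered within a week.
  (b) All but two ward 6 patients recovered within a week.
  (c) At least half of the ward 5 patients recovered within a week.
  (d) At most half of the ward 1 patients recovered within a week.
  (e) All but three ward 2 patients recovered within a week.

4

(a) ward 3: |A| = 8, |A ∩ B| = 1; needs |A ∩ B| / |A| ≤ 1/5 — true.
(b) ward 6: |A| = 5, |A ∩ B| = 3; needs |A ∖ B| = 2 — true.
(c) ward 5: |A| = 6, |A ∩ B| = 2; needs |A ∩ B| ≥ |A ∖ B| — false.
(d) ward 1: |A| = 6, |A ∩ B| = 3; needs |A ∩ B| ≤ |A ∖ B| — true.
(e) ward 2: |A| = 6, |A ∩ B| = 3; needs |A ∖ B| = 3 — true.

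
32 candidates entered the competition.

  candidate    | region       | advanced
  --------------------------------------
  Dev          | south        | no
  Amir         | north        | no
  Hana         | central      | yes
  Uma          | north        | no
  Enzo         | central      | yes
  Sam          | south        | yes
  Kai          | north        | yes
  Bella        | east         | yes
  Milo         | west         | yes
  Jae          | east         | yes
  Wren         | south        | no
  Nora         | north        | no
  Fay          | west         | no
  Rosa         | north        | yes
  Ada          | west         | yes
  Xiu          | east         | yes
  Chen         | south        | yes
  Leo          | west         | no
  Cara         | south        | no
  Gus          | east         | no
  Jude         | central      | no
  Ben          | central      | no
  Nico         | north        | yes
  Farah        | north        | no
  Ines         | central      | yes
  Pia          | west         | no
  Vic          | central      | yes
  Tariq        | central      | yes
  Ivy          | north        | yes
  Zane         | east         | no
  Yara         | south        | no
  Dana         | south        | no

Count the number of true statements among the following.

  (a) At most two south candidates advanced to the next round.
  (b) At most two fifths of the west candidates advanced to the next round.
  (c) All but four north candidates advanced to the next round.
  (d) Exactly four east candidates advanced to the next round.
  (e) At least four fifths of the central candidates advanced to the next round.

(a) south: |A| = 7, |A ∩ B| = 2; needs |A ∩ B| ≤ 2 — true.
(b) west: |A| = 5, |A ∩ B| = 2; needs |A ∩ B| / |A| ≤ 2/5 — true.
(c) north: |A| = 8, |A ∩ B| = 4; needs |A ∖ B| = 4 — true.
(d) east: |A| = 5, |A ∩ B| = 3; needs |A ∩ B| = 4 — false.
(e) central: |A| = 7, |A ∩ B| = 5; needs |A ∩ B| / |A| ≥ 4/5 — false.

3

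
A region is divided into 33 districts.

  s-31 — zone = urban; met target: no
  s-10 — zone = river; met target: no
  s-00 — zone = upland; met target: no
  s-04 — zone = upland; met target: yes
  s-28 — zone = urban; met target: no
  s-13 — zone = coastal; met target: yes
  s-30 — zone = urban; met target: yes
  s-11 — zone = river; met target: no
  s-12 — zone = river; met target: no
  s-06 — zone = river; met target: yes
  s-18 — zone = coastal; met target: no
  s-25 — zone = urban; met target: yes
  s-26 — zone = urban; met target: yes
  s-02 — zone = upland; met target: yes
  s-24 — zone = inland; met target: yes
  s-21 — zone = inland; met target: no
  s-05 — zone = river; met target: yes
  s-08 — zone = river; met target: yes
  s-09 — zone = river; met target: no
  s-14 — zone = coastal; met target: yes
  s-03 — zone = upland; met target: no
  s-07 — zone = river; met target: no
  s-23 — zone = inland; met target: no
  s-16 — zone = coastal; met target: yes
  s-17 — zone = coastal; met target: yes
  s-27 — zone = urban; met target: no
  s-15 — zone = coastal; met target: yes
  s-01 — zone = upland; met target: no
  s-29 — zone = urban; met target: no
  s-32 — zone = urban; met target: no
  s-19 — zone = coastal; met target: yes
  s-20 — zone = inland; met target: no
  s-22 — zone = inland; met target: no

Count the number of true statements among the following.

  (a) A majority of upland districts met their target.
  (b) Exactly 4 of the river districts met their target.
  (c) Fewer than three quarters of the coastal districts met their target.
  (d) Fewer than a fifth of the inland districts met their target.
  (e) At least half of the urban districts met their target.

(a) upland: |A| = 5, |A ∩ B| = 2; needs |A ∩ B| > |A ∖ B| — false.
(b) river: |A| = 8, |A ∩ B| = 3; needs |A ∩ B| = 4 — false.
(c) coastal: |A| = 7, |A ∩ B| = 6; needs |A ∩ B| / |A| < 3/4 — false.
(d) inland: |A| = 5, |A ∩ B| = 1; needs |A ∩ B| / |A| < 1/5 — false.
(e) urban: |A| = 8, |A ∩ B| = 3; needs |A ∩ B| ≥ |A ∖ B| — false.

0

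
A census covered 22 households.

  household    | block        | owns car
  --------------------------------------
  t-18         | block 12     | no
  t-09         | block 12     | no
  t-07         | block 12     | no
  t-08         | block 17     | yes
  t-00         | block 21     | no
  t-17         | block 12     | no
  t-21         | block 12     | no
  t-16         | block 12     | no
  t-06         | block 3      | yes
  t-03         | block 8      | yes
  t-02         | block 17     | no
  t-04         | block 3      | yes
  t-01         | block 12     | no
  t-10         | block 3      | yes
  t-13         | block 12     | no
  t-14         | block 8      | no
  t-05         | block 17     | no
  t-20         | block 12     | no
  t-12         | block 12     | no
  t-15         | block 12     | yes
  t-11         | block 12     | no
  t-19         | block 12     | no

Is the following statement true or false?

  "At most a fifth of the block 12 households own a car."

True

Truth condition: |A ∩ B| / |A| ≤ 1/5.
A (the restrictor) = {t-18, t-09, t-07, t-17, t-21, t-16, t-01, t-13, t-20, t-12, t-15, t-11, t-19}, |A| = 13.
A ∩ B = {t-15}, so |A ∩ B| = 1.
A ∖ B = {t-18, t-09, t-07, t-17, t-21, t-16, t-01, t-13, t-20, t-12, t-11, t-19}, so |A ∖ B| = 12.
|A ∩ B|/|A| = 1/13, so the statement is true.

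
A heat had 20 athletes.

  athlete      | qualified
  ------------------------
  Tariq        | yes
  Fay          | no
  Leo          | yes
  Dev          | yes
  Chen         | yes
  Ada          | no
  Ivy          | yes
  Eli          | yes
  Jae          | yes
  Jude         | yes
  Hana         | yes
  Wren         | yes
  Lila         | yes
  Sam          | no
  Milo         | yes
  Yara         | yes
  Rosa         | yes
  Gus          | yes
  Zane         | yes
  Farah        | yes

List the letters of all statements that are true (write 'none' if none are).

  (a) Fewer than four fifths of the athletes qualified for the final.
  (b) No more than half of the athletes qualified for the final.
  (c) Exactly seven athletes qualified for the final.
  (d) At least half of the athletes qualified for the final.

(d)

|A| = 20, |A ∩ B| = 17, |A ∖ B| = 3.
(a) |A ∩ B| / |A| < 4/5: fails.
(b) |A ∩ B| ≤ |A ∖ B|: fails.
(c) |A ∩ B| = 7: fails.
(d) |A ∩ B| ≥ |A ∖ B|: holds.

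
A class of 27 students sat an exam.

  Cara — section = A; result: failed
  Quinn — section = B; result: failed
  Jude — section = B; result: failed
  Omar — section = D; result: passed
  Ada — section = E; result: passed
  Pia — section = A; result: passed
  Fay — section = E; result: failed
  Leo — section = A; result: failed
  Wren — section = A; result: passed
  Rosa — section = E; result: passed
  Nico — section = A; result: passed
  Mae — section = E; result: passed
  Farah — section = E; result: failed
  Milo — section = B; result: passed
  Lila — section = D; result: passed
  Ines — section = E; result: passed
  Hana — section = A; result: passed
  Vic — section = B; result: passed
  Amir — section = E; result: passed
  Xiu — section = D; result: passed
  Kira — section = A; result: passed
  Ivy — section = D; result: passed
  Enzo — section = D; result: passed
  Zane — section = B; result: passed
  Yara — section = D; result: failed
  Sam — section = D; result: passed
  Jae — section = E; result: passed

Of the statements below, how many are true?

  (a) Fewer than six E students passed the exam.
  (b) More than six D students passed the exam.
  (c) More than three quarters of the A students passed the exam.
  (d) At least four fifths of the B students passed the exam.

0

(a) E: |A| = 8, |A ∩ B| = 6; needs |A ∩ B| < 6 — false.
(b) D: |A| = 7, |A ∩ B| = 6; needs |A ∩ B| > 6 — false.
(c) A: |A| = 7, |A ∩ B| = 5; needs |A ∩ B| / |A| > 3/4 — false.
(d) B: |A| = 5, |A ∩ B| = 3; needs |A ∩ B| / |A| ≥ 4/5 — false.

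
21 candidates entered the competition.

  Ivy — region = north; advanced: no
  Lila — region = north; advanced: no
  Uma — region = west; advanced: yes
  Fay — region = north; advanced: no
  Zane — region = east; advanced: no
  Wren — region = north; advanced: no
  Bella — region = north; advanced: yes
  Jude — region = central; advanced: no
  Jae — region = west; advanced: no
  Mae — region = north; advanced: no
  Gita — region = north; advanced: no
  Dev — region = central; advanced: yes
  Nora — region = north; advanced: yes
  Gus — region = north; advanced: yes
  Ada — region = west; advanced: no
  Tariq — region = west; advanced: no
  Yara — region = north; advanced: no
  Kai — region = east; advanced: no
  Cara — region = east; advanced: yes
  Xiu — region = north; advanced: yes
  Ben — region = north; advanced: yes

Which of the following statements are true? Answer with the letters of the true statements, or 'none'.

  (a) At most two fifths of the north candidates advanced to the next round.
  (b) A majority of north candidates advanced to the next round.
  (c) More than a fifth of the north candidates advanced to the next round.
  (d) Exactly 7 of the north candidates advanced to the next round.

|A| = 12, |A ∩ B| = 5, |A ∖ B| = 7.
(a) |A ∩ B| / |A| ≤ 2/5: fails.
(b) |A ∩ B| > |A ∖ B|: fails.
(c) |A ∩ B| / |A| > 1/5: holds.
(d) |A ∩ B| = 7: fails.

(c)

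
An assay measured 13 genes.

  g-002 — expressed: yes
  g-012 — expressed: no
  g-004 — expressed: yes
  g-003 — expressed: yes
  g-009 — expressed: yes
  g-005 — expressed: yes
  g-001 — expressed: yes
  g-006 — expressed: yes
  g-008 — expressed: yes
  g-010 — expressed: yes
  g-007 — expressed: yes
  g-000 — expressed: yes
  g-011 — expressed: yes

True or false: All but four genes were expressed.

False

'All but four genes were expressed' holds iff |A ∖ B| = 4.
A (the restrictor) = {g-002, g-012, g-004, g-003, g-009, g-005, g-001, g-006, g-008, g-010, g-007, g-000, g-011}, |A| = 13.
A ∖ B = {g-012}, so |A ∖ B| = 1.
|A ∖ B| = 1, so the statement is false.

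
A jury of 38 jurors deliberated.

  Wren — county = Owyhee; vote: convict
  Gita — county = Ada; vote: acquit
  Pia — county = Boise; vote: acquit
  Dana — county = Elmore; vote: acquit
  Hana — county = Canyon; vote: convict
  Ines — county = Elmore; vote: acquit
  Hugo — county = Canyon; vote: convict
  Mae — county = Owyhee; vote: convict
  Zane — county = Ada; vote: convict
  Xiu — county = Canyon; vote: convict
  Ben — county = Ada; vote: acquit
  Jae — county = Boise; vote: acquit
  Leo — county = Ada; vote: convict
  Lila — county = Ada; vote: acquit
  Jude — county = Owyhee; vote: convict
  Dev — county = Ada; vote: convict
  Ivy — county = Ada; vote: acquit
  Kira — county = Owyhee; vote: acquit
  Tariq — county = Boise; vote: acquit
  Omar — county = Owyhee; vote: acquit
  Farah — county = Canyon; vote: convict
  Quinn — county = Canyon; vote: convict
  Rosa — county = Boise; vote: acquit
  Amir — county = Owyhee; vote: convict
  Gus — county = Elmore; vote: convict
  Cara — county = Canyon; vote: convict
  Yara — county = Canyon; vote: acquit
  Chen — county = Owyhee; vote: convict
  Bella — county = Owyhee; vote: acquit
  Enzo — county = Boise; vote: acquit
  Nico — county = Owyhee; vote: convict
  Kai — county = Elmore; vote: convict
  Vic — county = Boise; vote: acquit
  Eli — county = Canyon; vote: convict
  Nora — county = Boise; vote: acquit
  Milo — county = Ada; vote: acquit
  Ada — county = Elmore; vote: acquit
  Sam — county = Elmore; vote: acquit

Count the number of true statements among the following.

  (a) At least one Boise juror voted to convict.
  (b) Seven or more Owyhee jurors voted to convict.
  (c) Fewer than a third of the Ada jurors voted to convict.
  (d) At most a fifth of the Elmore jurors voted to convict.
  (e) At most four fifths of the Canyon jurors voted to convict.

0

(a) Boise: |A| = 7, |A ∩ B| = 0; needs A ∩ B ≠ ∅ (|A ∩ B| ≥ 1) — false.
(b) Owyhee: |A| = 9, |A ∩ B| = 6; needs |A ∩ B| ≥ 7 — false.
(c) Ada: |A| = 8, |A ∩ B| = 3; needs |A ∩ B| / |A| < 1/3 — false.
(d) Elmore: |A| = 6, |A ∩ B| = 2; needs |A ∩ B| / |A| ≤ 1/5 — false.
(e) Canyon: |A| = 8, |A ∩ B| = 7; needs |A ∩ B| / |A| ≤ 4/5 — false.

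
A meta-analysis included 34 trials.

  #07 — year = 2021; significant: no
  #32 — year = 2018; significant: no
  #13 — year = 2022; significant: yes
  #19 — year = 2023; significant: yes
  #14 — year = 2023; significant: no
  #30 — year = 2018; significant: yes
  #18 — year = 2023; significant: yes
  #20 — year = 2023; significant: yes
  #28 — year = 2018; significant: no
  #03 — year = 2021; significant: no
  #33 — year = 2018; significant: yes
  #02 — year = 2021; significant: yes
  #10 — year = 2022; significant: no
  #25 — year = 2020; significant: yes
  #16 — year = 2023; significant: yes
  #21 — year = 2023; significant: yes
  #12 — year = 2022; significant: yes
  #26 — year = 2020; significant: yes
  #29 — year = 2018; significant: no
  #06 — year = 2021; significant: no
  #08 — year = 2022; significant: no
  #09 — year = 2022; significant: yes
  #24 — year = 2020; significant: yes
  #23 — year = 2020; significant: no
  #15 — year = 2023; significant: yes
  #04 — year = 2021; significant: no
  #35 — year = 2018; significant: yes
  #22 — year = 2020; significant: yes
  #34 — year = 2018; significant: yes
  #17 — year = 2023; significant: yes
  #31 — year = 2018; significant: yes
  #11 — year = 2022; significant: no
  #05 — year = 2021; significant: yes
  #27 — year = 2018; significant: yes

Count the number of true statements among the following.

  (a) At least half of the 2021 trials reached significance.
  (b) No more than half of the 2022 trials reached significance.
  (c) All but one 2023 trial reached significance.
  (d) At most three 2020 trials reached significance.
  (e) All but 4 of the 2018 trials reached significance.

(a) 2021: |A| = 6, |A ∩ B| = 2; needs |A ∩ B| ≥ |A ∖ B| — false.
(b) 2022: |A| = 6, |A ∩ B| = 3; needs |A ∩ B| ≤ |A ∖ B| — true.
(c) 2023: |A| = 8, |A ∩ B| = 7; needs |A ∖ B| = 1 — true.
(d) 2020: |A| = 5, |A ∩ B| = 4; needs |A ∩ B| ≤ 3 — false.
(e) 2018: |A| = 9, |A ∩ B| = 6; needs |A ∖ B| = 4 — false.

2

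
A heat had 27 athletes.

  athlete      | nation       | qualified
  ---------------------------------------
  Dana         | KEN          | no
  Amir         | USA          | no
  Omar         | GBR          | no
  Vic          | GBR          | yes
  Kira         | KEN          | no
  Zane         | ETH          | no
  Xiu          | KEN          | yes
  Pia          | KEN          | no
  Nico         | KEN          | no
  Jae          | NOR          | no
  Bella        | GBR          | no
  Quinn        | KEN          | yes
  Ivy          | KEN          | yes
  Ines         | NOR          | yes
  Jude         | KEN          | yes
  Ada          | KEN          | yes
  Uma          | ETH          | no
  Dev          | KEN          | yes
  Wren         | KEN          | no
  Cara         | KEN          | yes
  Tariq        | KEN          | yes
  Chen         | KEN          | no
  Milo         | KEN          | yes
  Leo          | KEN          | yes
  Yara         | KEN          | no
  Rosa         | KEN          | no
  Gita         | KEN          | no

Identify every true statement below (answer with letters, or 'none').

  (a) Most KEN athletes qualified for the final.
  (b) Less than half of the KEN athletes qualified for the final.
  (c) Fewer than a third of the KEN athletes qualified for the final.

(a)

|A| = 19, |A ∩ B| = 10, |A ∖ B| = 9.
(a) |A ∩ B| > |A ∖ B|: holds.
(b) |A ∩ B| < |A ∖ B|: fails.
(c) |A ∩ B| / |A| < 1/3: fails.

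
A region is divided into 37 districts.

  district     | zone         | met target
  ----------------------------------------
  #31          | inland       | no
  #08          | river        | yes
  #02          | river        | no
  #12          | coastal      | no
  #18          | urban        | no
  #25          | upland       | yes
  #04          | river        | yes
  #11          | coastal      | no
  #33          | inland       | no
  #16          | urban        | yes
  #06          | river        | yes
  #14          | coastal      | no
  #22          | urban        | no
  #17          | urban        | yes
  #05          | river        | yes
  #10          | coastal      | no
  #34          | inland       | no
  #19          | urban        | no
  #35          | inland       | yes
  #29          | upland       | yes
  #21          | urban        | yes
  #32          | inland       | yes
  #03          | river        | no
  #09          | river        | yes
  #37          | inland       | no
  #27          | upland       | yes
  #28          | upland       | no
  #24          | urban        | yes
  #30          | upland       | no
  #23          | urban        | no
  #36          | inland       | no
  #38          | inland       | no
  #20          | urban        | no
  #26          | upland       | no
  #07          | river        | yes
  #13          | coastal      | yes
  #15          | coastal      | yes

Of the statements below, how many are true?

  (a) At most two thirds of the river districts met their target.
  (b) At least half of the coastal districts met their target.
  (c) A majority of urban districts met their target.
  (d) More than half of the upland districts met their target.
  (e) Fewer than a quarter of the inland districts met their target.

(a) river: |A| = 8, |A ∩ B| = 6; needs |A ∩ B| / |A| ≤ 2/3 — false.
(b) coastal: |A| = 6, |A ∩ B| = 2; needs |A ∩ B| ≥ |A ∖ B| — false.
(c) urban: |A| = 9, |A ∩ B| = 4; needs |A ∩ B| > |A ∖ B| — false.
(d) upland: |A| = 6, |A ∩ B| = 3; needs |A ∩ B| > |A ∖ B| — false.
(e) inland: |A| = 8, |A ∩ B| = 2; needs |A ∩ B| / |A| < 1/4 — false.

0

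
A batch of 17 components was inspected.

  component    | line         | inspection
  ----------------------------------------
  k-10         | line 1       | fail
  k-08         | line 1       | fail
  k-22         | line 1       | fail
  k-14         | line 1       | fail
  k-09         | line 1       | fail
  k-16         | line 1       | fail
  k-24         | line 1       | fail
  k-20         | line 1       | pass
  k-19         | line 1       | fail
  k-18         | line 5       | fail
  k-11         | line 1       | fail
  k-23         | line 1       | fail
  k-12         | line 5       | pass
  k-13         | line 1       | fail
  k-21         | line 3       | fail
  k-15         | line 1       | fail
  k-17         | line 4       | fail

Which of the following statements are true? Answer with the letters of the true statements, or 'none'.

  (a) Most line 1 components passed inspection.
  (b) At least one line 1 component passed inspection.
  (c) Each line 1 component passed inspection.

|A| = 13, |A ∩ B| = 1, |A ∖ B| = 12.
(a) |A ∩ B| > |A ∖ B|: fails.
(b) A ∩ B ≠ ∅ (|A ∩ B| ≥ 1): holds.
(c) A ⊆ B, i.e. every element of A is in B (|A ∖ B| = 0): fails.

(b)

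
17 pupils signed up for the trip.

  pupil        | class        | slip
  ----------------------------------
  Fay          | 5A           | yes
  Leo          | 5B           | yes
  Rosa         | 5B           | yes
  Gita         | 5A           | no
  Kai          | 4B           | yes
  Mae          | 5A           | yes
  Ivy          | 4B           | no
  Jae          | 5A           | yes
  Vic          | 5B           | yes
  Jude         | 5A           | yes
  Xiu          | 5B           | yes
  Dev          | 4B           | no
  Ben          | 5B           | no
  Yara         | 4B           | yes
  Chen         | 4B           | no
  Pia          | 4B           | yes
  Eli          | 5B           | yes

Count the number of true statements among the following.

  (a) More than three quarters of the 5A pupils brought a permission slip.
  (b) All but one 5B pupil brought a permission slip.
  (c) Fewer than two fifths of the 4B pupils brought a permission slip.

2

(a) 5A: |A| = 5, |A ∩ B| = 4; needs |A ∩ B| / |A| > 3/4 — true.
(b) 5B: |A| = 6, |A ∩ B| = 5; needs |A ∖ B| = 1 — true.
(c) 4B: |A| = 6, |A ∩ B| = 3; needs |A ∩ B| / |A| < 2/5 — false.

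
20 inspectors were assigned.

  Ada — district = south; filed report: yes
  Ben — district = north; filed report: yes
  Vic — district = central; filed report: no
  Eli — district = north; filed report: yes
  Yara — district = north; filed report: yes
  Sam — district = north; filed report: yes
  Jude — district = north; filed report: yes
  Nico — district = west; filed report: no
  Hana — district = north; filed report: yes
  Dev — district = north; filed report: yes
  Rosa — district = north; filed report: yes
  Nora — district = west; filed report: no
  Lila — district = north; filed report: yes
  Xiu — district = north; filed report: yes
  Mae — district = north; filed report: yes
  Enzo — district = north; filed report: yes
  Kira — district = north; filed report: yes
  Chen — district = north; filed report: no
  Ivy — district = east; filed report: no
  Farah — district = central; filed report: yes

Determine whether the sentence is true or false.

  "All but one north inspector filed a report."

'All but one north inspector filed a report' holds iff |A ∖ B| = 1.
A (the restrictor) = {Ben, Eli, Yara, Sam, Jude, Hana, Dev, Rosa, Lila, Xiu, Mae, Enzo, Kira, Chen}, |A| = 14.
A ∖ B = {Chen}, so |A ∖ B| = 1.
|A ∖ B| = 1, so the statement is true.

True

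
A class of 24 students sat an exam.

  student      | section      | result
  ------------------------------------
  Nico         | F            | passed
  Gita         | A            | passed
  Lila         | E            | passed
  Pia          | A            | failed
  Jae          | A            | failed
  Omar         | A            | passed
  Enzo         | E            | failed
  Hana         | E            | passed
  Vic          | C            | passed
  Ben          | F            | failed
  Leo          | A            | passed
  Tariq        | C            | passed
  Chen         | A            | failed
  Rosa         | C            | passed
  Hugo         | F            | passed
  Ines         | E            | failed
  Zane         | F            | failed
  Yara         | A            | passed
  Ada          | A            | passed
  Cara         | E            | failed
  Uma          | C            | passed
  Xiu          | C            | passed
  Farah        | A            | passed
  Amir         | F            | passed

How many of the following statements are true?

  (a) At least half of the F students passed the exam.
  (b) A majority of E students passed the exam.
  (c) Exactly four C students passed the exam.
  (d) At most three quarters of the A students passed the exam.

(a) F: |A| = 5, |A ∩ B| = 3; needs |A ∩ B| ≥ |A ∖ B| — true.
(b) E: |A| = 5, |A ∩ B| = 2; needs |A ∩ B| > |A ∖ B| — false.
(c) C: |A| = 5, |A ∩ B| = 5; needs |A ∩ B| = 4 — false.
(d) A: |A| = 9, |A ∩ B| = 6; needs |A ∩ B| / |A| ≤ 3/4 — true.

2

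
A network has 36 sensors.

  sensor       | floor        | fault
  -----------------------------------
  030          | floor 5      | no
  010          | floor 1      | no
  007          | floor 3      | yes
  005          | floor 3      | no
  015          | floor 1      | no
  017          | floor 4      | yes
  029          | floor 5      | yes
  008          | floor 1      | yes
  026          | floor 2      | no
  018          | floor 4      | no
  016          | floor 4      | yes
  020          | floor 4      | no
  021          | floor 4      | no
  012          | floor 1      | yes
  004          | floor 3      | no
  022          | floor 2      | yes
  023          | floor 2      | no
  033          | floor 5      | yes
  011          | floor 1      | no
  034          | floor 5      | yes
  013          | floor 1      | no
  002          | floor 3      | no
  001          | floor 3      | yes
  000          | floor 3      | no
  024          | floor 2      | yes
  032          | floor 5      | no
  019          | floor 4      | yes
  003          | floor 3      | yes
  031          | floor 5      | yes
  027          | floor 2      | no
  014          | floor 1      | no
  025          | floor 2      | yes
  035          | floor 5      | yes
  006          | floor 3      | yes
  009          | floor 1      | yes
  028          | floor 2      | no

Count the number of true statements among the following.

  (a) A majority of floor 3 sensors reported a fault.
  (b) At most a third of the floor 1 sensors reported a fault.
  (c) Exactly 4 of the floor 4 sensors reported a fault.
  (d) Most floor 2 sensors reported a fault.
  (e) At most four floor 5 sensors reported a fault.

(a) floor 3: |A| = 8, |A ∩ B| = 4; needs |A ∩ B| > |A ∖ B| — false.
(b) floor 1: |A| = 8, |A ∩ B| = 3; needs |A ∩ B| / |A| ≤ 1/3 — false.
(c) floor 4: |A| = 6, |A ∩ B| = 3; needs |A ∩ B| = 4 — false.
(d) floor 2: |A| = 7, |A ∩ B| = 3; needs |A ∩ B| > |A ∖ B| — false.
(e) floor 5: |A| = 7, |A ∩ B| = 5; needs |A ∩ B| ≤ 4 — false.

0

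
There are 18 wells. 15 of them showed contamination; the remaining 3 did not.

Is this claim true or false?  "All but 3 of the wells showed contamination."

True

'All but 3 of the wells showed contamination' holds iff |A ∖ B| = 3.
|A| = 18, |A ∩ B| = 15, |A ∖ B| = 3.
|A ∖ B| = 3, so the statement is true.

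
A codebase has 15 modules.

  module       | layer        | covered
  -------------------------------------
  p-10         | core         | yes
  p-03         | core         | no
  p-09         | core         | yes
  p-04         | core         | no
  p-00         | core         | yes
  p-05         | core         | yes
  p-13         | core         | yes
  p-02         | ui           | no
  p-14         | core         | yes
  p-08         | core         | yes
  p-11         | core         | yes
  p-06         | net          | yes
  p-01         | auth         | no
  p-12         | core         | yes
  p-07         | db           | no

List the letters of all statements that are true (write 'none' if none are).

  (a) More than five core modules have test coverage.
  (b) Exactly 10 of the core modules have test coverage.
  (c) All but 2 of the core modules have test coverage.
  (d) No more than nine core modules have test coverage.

|A| = 11, |A ∩ B| = 9, |A ∖ B| = 2.
(a) |A ∩ B| > 5: holds.
(b) |A ∩ B| = 10: fails.
(c) |A ∖ B| = 2: holds.
(d) |A ∩ B| ≤ 9: holds.

(a), (c), (d)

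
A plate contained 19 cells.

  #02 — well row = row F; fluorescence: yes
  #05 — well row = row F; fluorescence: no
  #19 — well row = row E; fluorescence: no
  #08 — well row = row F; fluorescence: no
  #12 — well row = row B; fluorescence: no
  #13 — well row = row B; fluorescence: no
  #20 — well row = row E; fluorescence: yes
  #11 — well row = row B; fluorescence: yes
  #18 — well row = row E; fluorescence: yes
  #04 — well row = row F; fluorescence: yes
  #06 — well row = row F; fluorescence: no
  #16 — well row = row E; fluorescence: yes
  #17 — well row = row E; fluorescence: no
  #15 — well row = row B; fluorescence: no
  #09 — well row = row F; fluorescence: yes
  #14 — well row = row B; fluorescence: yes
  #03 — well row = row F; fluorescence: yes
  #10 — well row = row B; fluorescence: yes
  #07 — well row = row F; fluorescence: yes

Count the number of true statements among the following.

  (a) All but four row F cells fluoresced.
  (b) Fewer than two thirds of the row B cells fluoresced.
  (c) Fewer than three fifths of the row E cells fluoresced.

(a) row F: |A| = 8, |A ∩ B| = 5; needs |A ∖ B| = 4 — false.
(b) row B: |A| = 6, |A ∩ B| = 3; needs |A ∩ B| / |A| < 2/3 — true.
(c) row E: |A| = 5, |A ∩ B| = 3; needs |A ∩ B| / |A| < 3/5 — false.

1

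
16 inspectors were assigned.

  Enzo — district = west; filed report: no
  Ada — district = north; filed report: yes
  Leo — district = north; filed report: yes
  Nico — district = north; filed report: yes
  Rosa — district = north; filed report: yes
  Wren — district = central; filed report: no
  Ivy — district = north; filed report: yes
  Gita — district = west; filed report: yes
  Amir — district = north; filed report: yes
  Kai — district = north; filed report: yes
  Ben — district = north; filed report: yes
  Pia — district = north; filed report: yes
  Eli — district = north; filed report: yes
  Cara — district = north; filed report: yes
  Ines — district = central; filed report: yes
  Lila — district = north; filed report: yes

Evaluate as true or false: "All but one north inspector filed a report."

The determiner here denotes the relation: |A ∖ B| = 1.
A (the restrictor) = {Ada, Leo, Nico, Rosa, Ivy, Amir, Kai, Ben, Pia, Eli, Cara, Lila}, |A| = 12.
A ∖ B = {}, so |A ∖ B| = 0.
|A ∖ B| = 0, so the statement is false.

False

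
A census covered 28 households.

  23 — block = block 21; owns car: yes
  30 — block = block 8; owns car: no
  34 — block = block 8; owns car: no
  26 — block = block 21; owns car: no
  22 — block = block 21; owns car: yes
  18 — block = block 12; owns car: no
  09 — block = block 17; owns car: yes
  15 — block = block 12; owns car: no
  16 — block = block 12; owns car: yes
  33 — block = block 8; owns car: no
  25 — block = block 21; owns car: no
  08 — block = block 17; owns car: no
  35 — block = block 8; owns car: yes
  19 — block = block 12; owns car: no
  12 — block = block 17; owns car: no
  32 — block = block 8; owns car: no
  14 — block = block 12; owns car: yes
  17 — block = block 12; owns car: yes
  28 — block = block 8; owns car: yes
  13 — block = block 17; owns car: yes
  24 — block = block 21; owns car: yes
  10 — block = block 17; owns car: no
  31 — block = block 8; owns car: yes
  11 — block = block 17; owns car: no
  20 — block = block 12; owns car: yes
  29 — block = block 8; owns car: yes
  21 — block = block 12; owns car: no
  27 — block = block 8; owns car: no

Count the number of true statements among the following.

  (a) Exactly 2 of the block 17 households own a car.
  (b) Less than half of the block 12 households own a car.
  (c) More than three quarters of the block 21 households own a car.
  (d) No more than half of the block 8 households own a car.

(a) block 17: |A| = 6, |A ∩ B| = 2; needs |A ∩ B| = 2 — true.
(b) block 12: |A| = 8, |A ∩ B| = 4; needs |A ∩ B| < |A ∖ B| — false.
(c) block 21: |A| = 5, |A ∩ B| = 3; needs |A ∩ B| / |A| > 3/4 — false.
(d) block 8: |A| = 9, |A ∩ B| = 4; needs |A ∩ B| ≤ |A ∖ B| — true.

2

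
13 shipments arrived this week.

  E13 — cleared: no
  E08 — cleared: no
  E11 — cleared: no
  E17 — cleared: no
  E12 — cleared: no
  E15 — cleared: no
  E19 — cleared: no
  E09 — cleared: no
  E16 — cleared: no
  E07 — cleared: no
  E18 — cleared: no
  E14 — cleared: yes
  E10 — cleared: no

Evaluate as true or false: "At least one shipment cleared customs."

True

'At least one shipment cleared customs' holds iff A ∩ B ≠ ∅ (|A ∩ B| ≥ 1).
A (the restrictor) = {E13, E08, E11, E17, E12, E15, E19, E09, E16, E07, E18, E14, E10}, |A| = 13.
A ∩ B = {E14}, so |A ∩ B| = 1.
So the statement is true.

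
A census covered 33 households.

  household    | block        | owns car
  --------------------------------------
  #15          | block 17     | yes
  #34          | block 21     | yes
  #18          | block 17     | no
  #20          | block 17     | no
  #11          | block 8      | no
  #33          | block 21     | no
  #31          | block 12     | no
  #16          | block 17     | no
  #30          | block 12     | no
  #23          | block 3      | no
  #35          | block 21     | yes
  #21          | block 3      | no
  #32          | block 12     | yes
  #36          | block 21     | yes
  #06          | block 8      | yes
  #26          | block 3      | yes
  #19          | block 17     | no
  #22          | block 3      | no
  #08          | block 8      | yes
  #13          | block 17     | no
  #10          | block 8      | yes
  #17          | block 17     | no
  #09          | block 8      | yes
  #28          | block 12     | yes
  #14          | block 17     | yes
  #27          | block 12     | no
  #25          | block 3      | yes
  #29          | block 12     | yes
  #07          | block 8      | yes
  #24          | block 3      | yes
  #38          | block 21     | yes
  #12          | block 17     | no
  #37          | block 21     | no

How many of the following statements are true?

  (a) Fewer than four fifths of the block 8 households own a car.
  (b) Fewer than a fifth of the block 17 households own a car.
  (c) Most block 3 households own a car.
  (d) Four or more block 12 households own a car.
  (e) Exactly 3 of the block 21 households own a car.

(a) block 8: |A| = 6, |A ∩ B| = 5; needs |A ∩ B| / |A| < 4/5 — false.
(b) block 17: |A| = 9, |A ∩ B| = 2; needs |A ∩ B| / |A| < 1/5 — false.
(c) block 3: |A| = 6, |A ∩ B| = 3; needs |A ∩ B| > |A ∖ B| — false.
(d) block 12: |A| = 6, |A ∩ B| = 3; needs |A ∩ B| ≥ 4 — false.
(e) block 21: |A| = 6, |A ∩ B| = 4; needs |A ∩ B| = 3 — false.

0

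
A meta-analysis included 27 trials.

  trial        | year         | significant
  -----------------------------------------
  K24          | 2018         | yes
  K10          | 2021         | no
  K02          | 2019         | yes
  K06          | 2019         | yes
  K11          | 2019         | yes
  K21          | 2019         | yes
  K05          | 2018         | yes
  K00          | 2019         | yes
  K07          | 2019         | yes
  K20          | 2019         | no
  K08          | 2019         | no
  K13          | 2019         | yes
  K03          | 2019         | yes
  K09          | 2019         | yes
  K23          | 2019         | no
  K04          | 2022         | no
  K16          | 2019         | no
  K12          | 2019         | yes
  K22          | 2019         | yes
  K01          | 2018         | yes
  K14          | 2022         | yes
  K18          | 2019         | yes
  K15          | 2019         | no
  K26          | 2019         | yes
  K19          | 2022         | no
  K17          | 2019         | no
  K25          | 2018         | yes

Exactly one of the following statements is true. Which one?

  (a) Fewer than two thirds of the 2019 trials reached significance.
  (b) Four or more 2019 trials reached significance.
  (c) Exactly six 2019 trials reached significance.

(b)

|A| = 19, |A ∩ B| = 13, |A ∖ B| = 6.
(a) requires |A ∩ B| / |A| < 2/3: false.
(b) requires |A ∩ B| ≥ 4: true.
(c) requires |A ∩ B| = 6: false.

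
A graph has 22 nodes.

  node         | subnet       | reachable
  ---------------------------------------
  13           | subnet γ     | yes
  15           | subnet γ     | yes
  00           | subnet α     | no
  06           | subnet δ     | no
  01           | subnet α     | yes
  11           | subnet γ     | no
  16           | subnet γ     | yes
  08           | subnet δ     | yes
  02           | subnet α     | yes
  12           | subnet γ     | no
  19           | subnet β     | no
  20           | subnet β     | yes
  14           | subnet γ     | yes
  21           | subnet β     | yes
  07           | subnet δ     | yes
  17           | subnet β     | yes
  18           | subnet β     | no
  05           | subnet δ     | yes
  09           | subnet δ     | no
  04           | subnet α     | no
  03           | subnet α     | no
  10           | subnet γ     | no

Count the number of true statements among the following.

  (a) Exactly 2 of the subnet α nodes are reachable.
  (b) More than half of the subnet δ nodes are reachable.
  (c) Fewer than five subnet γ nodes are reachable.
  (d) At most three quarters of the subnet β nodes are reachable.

(a) subnet α: |A| = 5, |A ∩ B| = 2; needs |A ∩ B| = 2 — true.
(b) subnet δ: |A| = 5, |A ∩ B| = 3; needs |A ∩ B| > |A ∖ B| — true.
(c) subnet γ: |A| = 7, |A ∩ B| = 4; needs |A ∩ B| < 5 — true.
(d) subnet β: |A| = 5, |A ∩ B| = 3; needs |A ∩ B| / |A| ≤ 3/4 — true.

4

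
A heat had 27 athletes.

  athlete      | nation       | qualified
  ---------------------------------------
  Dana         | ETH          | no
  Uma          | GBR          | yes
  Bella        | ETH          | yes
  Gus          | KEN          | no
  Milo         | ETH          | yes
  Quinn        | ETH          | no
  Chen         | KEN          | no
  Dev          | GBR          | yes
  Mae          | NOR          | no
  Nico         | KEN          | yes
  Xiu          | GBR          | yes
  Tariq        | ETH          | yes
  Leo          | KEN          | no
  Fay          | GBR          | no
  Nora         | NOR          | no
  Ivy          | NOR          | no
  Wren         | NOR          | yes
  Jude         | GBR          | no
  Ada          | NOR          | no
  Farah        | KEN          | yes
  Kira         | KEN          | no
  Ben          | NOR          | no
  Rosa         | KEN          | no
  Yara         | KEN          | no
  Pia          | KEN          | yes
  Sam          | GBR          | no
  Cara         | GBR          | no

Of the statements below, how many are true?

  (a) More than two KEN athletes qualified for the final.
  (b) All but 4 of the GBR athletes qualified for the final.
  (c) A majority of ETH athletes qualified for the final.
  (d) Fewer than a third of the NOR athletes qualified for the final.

4

(a) KEN: |A| = 9, |A ∩ B| = 3; needs |A ∩ B| > 2 — true.
(b) GBR: |A| = 7, |A ∩ B| = 3; needs |A ∖ B| = 4 — true.
(c) ETH: |A| = 5, |A ∩ B| = 3; needs |A ∩ B| > |A ∖ B| — true.
(d) NOR: |A| = 6, |A ∩ B| = 1; needs |A ∩ B| / |A| < 1/3 — true.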